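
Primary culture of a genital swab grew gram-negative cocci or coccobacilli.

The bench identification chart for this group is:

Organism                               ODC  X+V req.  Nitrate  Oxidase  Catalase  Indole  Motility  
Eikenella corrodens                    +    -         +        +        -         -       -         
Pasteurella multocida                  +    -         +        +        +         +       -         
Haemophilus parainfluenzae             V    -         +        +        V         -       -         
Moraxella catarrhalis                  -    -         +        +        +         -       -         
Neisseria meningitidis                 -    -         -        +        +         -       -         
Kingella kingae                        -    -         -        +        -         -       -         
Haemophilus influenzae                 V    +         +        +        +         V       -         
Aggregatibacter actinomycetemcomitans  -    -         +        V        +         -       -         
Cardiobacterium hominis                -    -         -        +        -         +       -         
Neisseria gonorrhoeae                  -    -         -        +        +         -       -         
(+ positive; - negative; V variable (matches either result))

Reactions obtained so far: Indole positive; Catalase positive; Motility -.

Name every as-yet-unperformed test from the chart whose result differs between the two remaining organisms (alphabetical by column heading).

Indole +: excludes 7 organisms — 3 left.
Catalase +: excludes Cardiobacterium hominis — 2 left.
Motility -: all 2 remaining candidates are consistent.
Two candidates remain: Haemophilus influenzae and Pasteurella multocida.
  ODC: V vs + — variable for at least one, does not separate.
  X+V req.: Haemophilus influenzae +, Pasteurella multocida - — discriminates.
  Nitrate: + vs + — same for both, does not separate.
  Oxidase: + vs + — same for both, does not separate.

X+V req.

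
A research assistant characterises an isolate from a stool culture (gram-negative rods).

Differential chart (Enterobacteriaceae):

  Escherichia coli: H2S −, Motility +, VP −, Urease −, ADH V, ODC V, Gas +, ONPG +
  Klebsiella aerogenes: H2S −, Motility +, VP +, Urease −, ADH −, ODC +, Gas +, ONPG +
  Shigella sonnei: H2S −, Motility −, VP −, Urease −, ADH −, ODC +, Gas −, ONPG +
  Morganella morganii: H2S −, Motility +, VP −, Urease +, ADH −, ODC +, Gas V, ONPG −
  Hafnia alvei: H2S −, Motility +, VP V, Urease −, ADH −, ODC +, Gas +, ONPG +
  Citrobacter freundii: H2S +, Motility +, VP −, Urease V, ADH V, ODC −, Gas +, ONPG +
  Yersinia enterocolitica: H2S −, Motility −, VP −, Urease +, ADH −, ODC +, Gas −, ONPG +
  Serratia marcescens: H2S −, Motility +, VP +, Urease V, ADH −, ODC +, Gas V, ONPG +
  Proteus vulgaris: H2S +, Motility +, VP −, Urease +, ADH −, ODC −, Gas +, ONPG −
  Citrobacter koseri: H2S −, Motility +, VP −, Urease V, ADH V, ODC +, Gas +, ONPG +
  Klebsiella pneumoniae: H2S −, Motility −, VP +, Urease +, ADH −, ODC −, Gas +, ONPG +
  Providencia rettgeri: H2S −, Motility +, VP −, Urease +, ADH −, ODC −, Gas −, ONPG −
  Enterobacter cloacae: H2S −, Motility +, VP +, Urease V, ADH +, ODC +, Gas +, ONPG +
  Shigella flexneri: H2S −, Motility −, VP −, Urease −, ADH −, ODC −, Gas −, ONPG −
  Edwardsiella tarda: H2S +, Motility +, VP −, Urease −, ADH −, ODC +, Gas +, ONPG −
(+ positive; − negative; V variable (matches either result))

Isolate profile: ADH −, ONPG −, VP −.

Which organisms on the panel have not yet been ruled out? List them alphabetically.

Edwardsiella tarda, Morganella morganii, Proteus vulgaris, Providencia rettgeri, Shigella flexneri

VP −: excludes Klebsiella aerogenes, Serratia marcescens, Klebsiella pneumoniae, Enterobacter cloacae — 11 left.
ADH −: all 11 remaining candidates are consistent.
ONPG −: excludes 6 organisms — 5 left.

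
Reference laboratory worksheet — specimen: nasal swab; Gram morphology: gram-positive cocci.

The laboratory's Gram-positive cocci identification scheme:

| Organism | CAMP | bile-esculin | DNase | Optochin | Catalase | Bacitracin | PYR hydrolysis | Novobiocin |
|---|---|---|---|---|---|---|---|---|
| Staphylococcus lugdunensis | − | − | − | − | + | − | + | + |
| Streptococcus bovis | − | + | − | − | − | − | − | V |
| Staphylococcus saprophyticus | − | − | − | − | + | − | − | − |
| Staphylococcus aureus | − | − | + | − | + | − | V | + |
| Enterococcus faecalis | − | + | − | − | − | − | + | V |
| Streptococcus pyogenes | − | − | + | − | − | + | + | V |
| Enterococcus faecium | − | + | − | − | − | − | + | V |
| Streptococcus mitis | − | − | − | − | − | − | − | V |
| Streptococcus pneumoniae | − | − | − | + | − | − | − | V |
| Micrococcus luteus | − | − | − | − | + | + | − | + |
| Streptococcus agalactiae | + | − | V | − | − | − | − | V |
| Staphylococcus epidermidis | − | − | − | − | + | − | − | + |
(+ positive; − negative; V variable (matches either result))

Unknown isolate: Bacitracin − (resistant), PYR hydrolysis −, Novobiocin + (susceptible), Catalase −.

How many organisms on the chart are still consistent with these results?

4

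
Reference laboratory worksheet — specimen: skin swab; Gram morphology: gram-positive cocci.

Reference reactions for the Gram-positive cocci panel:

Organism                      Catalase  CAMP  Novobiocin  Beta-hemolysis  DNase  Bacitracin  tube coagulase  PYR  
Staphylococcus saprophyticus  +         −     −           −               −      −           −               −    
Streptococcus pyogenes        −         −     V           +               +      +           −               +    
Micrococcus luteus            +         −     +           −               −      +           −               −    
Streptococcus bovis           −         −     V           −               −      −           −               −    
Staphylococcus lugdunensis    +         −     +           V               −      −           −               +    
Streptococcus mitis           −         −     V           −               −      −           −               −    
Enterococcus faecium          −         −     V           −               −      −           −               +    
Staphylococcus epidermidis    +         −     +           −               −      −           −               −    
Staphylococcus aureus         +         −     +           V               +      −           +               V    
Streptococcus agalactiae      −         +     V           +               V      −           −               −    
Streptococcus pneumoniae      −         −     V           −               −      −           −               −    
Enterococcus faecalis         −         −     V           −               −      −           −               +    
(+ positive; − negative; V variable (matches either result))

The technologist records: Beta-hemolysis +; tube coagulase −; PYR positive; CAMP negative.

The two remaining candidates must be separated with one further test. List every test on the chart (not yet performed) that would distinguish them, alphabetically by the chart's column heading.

Bacitracin, Catalase, DNase

CAMP −: excludes Streptococcus agalactiae — 11 left.
tube coagulase −: excludes Staphylococcus aureus — 10 left.
PYR +: excludes 6 organisms — 4 left.
Beta-hemolysis +: excludes Enterococcus faecium, Enterococcus faecalis — 2 left.
Two candidates remain: Staphylococcus lugdunensis and Streptococcus pyogenes.
  Catalase: Staphylococcus lugdunensis +, Streptococcus pyogenes − — discriminates.
  Novobiocin: + vs V — variable for at least one, does not separate.
  DNase: Staphylococcus lugdunensis −, Streptococcus pyogenes + — discriminates.
  Bacitracin: Staphylococcus lugdunensis −, Streptococcus pyogenes + — discriminates.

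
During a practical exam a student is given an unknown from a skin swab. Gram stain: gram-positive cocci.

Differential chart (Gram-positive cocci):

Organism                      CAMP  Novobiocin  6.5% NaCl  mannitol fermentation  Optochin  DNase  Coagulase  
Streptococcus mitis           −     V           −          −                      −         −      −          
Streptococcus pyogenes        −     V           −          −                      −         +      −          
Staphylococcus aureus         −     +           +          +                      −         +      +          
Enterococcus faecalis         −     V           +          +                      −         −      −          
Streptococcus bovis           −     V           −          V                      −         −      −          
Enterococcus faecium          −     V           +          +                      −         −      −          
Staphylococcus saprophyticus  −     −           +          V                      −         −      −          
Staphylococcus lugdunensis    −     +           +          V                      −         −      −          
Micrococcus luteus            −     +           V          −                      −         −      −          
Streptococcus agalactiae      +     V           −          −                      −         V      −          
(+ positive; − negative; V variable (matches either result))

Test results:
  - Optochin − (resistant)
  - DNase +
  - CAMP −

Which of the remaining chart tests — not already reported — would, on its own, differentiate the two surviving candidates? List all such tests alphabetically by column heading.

DNase +: excludes 7 organisms — 3 left.
CAMP −: excludes Streptococcus agalactiae — 2 left.
Optochin −: all 2 remaining candidates are consistent.
Two candidates remain: Staphylococcus aureus and Streptococcus pyogenes.
  Novobiocin: + vs V — variable for at least one, does not separate.
  6.5% NaCl: Staphylococcus aureus +, Streptococcus pyogenes − — discriminates.
  mannitol fermentation: Staphylococcus aureus +, Streptococcus pyogenes − — discriminates.
  Coagulase: Staphylococcus aureus +, Streptococcus pyogenes − — discriminates.

6.5% NaCl, Coagulase, mannitol fermentation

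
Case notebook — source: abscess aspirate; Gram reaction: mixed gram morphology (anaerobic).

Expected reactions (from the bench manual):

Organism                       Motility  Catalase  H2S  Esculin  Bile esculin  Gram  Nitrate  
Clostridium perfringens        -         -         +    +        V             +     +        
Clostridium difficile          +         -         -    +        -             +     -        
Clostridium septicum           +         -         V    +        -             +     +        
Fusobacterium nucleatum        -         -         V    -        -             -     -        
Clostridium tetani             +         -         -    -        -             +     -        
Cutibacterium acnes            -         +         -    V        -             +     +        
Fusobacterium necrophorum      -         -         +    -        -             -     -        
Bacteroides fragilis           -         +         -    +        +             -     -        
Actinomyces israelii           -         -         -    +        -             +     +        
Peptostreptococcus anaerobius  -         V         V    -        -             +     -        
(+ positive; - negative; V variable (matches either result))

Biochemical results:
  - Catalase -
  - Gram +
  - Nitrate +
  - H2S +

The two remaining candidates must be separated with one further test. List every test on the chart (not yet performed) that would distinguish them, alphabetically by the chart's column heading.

Gram +: excludes Fusobacterium nucleatum, Fusobacterium necrophorum, Bacteroides fragilis — 7 left.
Nitrate +: excludes Clostridium difficile, Clostridium tetani, Peptostreptococcus anaerobius — 4 left.
Catalase -: excludes Cutibacterium acnes — 3 left.
H2S +: excludes Actinomyces israelii — 2 left.
Two candidates remain: Clostridium perfringens and Clostridium septicum.
  Motility: Clostridium perfringens -, Clostridium septicum + — discriminates.
  Esculin: + vs + — same for both, does not separate.
  Bile esculin: V vs - — variable for at least one, does not separate.

Motility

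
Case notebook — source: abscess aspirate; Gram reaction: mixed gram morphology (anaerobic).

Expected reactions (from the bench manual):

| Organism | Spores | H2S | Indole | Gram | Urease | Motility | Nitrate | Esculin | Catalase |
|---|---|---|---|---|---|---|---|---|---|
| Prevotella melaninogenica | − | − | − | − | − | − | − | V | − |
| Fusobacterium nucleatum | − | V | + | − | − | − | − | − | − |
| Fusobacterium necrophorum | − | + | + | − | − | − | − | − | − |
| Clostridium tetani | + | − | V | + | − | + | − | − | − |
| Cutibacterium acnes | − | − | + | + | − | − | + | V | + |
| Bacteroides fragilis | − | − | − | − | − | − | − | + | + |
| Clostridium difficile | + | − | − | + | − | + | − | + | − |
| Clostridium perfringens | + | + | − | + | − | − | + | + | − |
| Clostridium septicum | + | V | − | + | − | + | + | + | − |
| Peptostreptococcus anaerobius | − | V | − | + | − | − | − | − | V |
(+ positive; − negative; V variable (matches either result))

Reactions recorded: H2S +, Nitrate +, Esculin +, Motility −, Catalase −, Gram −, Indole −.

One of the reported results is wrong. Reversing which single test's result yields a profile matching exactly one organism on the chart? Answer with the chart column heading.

As reported, no row in the chart matches all 7 reactions.
Reversing Motility → still no organism matches.
Reversing Gram (to +) → unique match: Clostridium perfringens.
Reversing Catalase → still no organism matches.
Reversing Indole → still no organism matches.
Reversing Esculin → still no organism matches.
Reversing Nitrate → still no organism matches.
Reversing H2S → still no organism matches.

Gram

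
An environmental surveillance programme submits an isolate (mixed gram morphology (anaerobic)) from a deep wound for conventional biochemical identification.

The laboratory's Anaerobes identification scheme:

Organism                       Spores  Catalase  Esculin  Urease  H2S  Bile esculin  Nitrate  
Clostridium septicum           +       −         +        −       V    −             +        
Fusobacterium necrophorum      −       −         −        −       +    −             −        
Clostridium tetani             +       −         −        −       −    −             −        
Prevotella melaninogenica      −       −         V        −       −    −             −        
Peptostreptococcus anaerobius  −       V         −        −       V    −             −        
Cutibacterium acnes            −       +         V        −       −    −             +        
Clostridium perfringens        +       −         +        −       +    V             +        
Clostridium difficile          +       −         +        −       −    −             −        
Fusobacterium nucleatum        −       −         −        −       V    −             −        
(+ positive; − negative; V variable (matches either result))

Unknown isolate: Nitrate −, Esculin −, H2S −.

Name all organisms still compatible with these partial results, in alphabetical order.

Clostridium tetani, Fusobacterium nucleatum, Peptostreptococcus anaerobius, Prevotella melaninogenica

H2S −: excludes Fusobacterium necrophorum, Clostridium perfringens — 7 left.
Esculin −: excludes Clostridium septicum, Clostridium difficile — 5 left.
Nitrate −: excludes Cutibacterium acnes — 4 left.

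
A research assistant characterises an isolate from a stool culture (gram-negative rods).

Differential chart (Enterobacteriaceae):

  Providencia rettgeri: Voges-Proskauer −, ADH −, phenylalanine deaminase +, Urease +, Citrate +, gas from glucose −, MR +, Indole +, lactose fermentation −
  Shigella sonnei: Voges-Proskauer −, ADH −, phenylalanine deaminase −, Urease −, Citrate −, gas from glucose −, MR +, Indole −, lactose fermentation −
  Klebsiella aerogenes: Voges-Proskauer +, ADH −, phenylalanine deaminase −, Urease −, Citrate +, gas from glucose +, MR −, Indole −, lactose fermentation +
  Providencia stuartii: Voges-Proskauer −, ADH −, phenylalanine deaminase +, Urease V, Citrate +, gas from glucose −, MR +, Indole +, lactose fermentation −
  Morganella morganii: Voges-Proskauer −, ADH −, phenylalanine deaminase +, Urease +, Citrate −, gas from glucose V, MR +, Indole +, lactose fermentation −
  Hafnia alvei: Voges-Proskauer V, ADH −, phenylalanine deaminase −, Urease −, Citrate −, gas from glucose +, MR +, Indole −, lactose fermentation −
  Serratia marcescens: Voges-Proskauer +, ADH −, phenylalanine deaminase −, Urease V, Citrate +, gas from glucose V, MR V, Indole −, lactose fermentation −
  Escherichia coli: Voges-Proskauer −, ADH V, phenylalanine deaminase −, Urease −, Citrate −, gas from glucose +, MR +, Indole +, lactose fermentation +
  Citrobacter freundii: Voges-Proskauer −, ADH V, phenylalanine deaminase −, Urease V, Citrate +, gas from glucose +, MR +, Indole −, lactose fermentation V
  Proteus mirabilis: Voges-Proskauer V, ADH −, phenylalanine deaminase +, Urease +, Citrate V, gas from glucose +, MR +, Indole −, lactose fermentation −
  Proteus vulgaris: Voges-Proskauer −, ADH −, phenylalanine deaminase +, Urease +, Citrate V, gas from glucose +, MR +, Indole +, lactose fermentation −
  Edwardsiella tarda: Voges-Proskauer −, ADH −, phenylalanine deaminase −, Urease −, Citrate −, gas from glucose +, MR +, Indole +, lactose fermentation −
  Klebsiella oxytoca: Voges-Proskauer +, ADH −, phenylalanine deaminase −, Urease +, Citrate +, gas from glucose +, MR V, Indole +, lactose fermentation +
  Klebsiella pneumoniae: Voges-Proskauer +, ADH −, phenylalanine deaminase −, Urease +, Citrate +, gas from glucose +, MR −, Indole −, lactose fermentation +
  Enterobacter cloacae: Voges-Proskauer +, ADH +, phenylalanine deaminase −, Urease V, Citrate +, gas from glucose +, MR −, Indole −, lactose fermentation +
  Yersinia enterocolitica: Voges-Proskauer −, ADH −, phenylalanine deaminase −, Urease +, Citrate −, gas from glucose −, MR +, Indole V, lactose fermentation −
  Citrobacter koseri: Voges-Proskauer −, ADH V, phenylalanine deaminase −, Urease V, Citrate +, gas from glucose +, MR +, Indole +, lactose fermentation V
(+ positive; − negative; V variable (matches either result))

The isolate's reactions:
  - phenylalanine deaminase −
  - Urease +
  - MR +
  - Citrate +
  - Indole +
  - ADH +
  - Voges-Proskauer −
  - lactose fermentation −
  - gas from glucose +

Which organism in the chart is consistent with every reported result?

phenylalanine deaminase −: excludes 5 organisms — 12 left.
MR +: excludes Klebsiella aerogenes, Klebsiella pneumoniae, Enterobacter cloacae — 9 left.
Indole +: excludes Shigella sonnei, Hafnia alvei, Serratia marcescens, Citrobacter freundii — 5 left.
gas from glucose +: excludes Yersinia enterocolitica — 4 left.
Voges-Proskauer −: excludes Klebsiella oxytoca — 3 left.
ADH +: excludes Edwardsiella tarda — 2 left.
Citrate +: excludes Escherichia coli — 1 left.
lactose fermentation −: the one remaining candidate is consistent.
Urease +: the one remaining candidate is consistent.

Citrobacter koseri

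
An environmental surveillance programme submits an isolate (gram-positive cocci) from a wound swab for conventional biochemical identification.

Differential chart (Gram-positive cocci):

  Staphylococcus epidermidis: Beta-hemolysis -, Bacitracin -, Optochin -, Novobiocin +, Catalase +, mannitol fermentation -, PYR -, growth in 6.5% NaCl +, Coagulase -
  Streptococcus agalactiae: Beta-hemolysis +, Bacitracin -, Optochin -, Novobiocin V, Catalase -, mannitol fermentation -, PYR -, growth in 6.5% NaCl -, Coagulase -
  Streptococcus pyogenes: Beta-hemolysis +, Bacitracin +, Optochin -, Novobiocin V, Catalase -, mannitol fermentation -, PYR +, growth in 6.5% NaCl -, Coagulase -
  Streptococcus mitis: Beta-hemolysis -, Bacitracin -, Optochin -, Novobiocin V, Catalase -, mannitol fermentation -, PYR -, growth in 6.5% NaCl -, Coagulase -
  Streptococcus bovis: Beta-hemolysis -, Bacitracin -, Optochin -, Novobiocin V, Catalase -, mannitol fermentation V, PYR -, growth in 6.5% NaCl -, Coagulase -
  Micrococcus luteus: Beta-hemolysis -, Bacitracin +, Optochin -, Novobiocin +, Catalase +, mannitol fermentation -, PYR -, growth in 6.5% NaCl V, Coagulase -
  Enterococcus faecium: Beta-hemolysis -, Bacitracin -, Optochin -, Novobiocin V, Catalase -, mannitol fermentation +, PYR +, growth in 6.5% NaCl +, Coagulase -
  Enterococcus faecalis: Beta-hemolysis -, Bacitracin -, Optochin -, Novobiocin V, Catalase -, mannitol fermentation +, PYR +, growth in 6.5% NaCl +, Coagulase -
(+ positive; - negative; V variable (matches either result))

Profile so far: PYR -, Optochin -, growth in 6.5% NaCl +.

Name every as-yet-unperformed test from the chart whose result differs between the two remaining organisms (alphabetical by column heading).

PYR -: excludes Streptococcus pyogenes, Enterococcus faecium, Enterococcus faecalis — 5 left.
growth in 6.5% NaCl +: excludes Streptococcus agalactiae, Streptococcus mitis, Streptococcus bovis — 2 left.
Optochin -: all 2 remaining candidates are consistent.
Two candidates remain: Micrococcus luteus and Staphylococcus epidermidis.
  Beta-hemolysis: - vs - — same for both, does not separate.
  Bacitracin: Micrococcus luteus +, Staphylococcus epidermidis - — discriminates.
  Novobiocin: + vs + — same for both, does not separate.
  Catalase: + vs + — same for both, does not separate.
  mannitol fermentation: - vs - — same for both, does not separate.
  Coagulase: - vs - — same for both, does not separate.

Bacitracin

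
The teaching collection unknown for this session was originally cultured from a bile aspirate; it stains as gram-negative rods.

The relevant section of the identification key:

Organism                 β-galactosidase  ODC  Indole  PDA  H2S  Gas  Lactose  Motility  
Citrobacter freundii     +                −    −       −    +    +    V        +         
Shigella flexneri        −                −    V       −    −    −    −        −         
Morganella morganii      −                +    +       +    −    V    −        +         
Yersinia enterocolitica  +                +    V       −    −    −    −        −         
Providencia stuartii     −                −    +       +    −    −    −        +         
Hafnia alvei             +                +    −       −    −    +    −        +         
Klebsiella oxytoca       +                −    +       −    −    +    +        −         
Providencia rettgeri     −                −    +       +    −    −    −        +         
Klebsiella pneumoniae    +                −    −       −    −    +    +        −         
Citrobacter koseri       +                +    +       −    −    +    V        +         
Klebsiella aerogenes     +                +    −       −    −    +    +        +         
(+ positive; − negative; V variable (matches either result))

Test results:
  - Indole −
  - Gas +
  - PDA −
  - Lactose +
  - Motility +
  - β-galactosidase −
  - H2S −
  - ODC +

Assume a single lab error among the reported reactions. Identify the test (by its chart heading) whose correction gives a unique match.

As reported, no row in the chart matches all 8 reactions.
Reversing ODC → still no organism matches.
Reversing PDA → still no organism matches.
Reversing Motility → still no organism matches.
Reversing H2S → still no organism matches.
Reversing β-galactosidase (to +) → unique match: Klebsiella aerogenes.
Reversing Gas → still no organism matches.
Reversing Indole → still no organism matches.
Reversing Lactose → still no organism matches.

β-galactosidase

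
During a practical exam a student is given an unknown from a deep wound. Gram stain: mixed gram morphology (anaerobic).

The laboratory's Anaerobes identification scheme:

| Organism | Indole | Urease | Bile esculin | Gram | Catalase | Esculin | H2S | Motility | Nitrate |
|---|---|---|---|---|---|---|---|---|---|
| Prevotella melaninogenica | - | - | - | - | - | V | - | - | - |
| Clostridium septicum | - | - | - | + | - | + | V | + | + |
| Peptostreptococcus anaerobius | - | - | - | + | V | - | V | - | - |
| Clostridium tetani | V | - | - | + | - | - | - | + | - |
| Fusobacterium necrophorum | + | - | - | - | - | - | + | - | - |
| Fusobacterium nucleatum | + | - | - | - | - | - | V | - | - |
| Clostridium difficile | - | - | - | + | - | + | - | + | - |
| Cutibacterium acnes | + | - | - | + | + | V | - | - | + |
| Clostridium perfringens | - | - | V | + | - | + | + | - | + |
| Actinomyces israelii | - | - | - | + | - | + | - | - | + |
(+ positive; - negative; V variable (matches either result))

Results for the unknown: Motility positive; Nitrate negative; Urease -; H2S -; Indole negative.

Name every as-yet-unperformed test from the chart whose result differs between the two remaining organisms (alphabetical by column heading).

Esculin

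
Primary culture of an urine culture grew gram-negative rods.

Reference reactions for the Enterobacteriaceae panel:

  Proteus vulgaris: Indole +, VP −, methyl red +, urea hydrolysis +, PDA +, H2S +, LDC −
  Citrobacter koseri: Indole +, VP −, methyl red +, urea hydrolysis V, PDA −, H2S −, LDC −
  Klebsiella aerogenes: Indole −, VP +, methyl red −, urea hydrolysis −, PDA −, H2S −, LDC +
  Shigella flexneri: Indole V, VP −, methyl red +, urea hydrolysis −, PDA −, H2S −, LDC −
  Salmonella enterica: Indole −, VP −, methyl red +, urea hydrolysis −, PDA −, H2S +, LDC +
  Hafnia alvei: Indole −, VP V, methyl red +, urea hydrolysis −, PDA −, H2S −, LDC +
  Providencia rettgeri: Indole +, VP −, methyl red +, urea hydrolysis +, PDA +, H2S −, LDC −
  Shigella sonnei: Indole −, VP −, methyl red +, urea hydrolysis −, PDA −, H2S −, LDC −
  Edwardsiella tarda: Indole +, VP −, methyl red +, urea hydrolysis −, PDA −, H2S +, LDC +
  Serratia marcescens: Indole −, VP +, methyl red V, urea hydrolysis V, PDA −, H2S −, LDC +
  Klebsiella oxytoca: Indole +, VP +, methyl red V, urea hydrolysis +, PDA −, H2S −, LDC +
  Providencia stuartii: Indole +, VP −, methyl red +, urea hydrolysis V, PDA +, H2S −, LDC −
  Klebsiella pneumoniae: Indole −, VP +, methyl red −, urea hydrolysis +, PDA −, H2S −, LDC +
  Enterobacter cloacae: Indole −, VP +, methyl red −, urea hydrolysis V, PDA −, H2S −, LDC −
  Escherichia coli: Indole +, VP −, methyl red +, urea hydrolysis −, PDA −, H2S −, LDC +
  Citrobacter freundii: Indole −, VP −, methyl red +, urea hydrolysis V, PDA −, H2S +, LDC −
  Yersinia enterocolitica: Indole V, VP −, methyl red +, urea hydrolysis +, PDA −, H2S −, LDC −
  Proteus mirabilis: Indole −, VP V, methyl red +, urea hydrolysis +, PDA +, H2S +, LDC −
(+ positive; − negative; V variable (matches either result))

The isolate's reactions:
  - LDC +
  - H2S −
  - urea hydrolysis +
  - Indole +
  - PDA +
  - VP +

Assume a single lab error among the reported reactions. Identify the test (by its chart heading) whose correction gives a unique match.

PDA

As reported, no row in the chart matches all 6 reactions.
Reversing H2S → still no organism matches.
Reversing Indole → still no organism matches.
Reversing LDC → still no organism matches.
Reversing PDA (to −) → unique match: Klebsiella oxytoca.
Reversing urea hydrolysis → still no organism matches.
Reversing VP → still no organism matches.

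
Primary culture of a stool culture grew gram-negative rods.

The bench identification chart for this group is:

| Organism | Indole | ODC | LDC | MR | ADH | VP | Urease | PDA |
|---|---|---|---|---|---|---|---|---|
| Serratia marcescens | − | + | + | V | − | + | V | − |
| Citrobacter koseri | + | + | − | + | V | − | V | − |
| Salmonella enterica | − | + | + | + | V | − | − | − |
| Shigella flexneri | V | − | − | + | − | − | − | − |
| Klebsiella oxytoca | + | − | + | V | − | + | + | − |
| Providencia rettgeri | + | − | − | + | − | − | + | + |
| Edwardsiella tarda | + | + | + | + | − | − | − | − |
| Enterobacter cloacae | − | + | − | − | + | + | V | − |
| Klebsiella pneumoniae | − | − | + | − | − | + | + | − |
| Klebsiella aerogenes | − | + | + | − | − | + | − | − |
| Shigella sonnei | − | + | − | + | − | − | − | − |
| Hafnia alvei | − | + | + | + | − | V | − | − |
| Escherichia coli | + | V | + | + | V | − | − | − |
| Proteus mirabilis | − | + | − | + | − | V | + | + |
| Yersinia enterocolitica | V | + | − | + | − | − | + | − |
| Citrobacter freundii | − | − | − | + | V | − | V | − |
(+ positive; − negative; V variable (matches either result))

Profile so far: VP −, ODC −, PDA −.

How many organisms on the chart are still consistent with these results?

3

PDA −: excludes Providencia rettgeri, Proteus mirabilis — 14 left.
ODC −: excludes 9 organisms — 5 left.
VP −: excludes Klebsiella oxytoca, Klebsiella pneumoniae — 3 left.
Still consistent: Citrobacter freundii, Escherichia coli, Shigella flexneri.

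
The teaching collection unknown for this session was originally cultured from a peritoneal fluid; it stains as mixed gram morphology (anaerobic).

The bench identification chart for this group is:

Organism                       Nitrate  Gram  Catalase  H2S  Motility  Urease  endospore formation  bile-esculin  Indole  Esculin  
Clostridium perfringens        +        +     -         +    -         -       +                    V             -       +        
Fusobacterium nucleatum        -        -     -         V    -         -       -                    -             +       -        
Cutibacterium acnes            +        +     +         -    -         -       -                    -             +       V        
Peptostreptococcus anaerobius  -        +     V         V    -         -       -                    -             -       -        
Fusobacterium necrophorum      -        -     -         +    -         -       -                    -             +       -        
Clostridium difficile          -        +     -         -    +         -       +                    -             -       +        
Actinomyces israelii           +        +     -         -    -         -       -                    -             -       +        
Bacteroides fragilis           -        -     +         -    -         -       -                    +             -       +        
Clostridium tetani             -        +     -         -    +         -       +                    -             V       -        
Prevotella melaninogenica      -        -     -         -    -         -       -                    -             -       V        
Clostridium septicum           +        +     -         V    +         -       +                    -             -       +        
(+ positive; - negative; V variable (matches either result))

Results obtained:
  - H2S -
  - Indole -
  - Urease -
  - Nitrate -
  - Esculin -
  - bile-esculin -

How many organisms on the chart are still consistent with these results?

H2S -: excludes Clostridium perfringens, Fusobacterium necrophorum — 9 left.
Urease -: all 9 remaining candidates are consistent.
Esculin -: excludes Clostridium difficile, Actinomyces israelii, Bacteroides fragilis, Clostridium septicum — 5 left.
Nitrate -: excludes Cutibacterium acnes — 4 left.
bile-esculin -: all 4 remaining candidates are consistent.
Indole -: excludes Fusobacterium nucleatum — 3 left.
Still consistent: Clostridium tetani, Peptostreptococcus anaerobius, Prevotella melaninogenica.

3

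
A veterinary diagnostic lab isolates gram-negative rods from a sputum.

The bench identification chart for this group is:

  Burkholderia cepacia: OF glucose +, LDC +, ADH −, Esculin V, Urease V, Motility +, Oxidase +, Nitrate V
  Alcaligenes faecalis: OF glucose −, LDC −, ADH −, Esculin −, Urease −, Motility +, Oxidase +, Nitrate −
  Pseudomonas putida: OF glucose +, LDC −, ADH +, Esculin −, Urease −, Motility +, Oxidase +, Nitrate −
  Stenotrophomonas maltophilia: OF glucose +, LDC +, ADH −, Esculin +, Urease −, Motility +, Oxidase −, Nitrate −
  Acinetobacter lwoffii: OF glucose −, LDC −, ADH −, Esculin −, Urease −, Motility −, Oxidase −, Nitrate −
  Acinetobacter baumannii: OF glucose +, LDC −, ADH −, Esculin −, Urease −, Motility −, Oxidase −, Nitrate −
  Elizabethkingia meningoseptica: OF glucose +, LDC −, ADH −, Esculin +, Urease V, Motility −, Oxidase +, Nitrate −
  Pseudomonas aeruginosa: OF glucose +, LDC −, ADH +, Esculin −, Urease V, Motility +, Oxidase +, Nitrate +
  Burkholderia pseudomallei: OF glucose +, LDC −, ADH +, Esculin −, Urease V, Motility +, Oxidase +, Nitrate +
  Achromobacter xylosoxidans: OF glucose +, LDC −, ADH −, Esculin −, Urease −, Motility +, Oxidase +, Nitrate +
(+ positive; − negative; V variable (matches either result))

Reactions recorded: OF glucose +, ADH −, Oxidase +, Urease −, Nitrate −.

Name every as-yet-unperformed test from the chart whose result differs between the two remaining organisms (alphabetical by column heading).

Nitrate −: excludes Pseudomonas aeruginosa, Burkholderia pseudomallei, Achromobacter xylosoxidans — 7 left.
Urease −: all 7 remaining candidates are consistent.
OF glucose +: excludes Alcaligenes faecalis, Acinetobacter lwoffii — 5 left.
Oxidase +: excludes Stenotrophomonas maltophilia, Acinetobacter baumannii — 3 left.
ADH −: excludes Pseudomonas putida — 2 left.
Two candidates remain: Burkholderia cepacia and Elizabethkingia meningoseptica.
  LDC: Burkholderia cepacia +, Elizabethkingia meningoseptica − — discriminates.
  Esculin: V vs + — variable for at least one, does not separate.
  Motility: Burkholderia cepacia +, Elizabethkingia meningoseptica − — discriminates.

LDC, Motility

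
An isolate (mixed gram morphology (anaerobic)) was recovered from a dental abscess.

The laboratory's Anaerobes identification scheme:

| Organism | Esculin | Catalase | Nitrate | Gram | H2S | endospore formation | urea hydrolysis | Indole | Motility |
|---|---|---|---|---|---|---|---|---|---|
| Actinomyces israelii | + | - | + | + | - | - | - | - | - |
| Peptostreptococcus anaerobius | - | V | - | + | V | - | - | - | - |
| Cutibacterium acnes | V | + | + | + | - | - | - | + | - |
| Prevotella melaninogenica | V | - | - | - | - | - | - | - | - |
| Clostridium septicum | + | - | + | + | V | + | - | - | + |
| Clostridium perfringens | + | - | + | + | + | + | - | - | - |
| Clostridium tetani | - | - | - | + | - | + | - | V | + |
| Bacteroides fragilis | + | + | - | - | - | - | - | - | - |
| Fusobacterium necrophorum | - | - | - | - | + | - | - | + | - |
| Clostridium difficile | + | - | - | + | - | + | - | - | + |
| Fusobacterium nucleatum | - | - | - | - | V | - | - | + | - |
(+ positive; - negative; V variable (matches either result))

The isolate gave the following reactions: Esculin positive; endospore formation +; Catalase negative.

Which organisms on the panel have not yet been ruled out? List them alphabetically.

Clostridium difficile, Clostridium perfringens, Clostridium septicum

Catalase -: excludes Cutibacterium acnes, Bacteroides fragilis — 9 left.
endospore formation +: excludes 5 organisms — 4 left.
Esculin +: excludes Clostridium tetani — 3 left.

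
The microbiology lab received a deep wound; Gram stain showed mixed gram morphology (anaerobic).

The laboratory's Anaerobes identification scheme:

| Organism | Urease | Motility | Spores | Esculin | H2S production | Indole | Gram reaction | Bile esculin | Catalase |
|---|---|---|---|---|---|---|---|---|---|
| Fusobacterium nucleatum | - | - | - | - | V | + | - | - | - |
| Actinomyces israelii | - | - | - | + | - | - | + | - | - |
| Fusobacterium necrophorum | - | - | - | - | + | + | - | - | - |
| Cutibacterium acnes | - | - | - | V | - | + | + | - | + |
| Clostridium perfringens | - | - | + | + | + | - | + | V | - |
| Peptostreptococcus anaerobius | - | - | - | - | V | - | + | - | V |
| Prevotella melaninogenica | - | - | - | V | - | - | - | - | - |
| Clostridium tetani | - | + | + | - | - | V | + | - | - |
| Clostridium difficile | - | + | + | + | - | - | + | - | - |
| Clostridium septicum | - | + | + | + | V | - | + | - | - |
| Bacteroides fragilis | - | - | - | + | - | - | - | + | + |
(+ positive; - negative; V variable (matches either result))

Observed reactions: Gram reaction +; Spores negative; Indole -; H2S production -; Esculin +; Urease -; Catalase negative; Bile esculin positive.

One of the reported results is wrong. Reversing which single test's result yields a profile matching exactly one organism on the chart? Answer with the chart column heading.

Bile esculin

As reported, no row in the chart matches all 8 reactions.
Reversing Bile esculin (to -) → unique match: Actinomyces israelii.
Reversing Urease → still no organism matches.
Reversing Indole → still no organism matches.
Reversing Gram reaction → still no organism matches.
Reversing H2S production → still no organism matches.
Reversing Esculin → still no organism matches.
Reversing Catalase → still no organism matches.
Reversing Spores → still no organism matches.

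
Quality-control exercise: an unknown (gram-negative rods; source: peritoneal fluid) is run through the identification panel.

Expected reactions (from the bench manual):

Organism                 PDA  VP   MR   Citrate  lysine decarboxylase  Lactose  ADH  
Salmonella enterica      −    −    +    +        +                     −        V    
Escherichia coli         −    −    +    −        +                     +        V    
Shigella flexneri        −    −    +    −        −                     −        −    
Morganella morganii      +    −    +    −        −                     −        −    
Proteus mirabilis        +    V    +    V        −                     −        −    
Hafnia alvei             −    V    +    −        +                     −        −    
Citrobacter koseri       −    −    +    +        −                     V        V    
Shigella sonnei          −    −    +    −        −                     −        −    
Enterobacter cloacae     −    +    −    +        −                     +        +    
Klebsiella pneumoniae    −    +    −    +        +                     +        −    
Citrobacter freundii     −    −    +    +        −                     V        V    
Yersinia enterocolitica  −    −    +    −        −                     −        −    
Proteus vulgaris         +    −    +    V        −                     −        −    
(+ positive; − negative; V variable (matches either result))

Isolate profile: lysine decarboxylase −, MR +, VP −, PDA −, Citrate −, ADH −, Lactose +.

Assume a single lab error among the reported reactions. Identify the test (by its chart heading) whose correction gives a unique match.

lysine decarboxylase

As reported, no row in the chart matches all 7 reactions.
Reversing lysine decarboxylase (to +) → unique match: Escherichia coli.
Reversing Citrate → 2 organisms match (not unique).
Reversing Lactose → 3 organisms match (not unique).
Reversing PDA → still no organism matches.
Reversing VP → still no organism matches.
Reversing MR → still no organism matches.
Reversing ADH → still no organism matches.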